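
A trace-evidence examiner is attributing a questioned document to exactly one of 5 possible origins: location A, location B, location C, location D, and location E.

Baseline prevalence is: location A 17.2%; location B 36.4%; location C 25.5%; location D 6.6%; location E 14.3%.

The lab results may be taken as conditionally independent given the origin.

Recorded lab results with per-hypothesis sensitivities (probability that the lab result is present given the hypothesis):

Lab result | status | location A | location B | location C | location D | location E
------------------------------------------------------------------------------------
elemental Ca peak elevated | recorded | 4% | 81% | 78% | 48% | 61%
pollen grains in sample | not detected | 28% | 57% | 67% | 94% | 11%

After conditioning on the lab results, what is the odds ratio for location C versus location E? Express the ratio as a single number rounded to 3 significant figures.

0.845

Posterior odds equal prior odds times the likelihood ratio; only the two competing hypotheses matter (using 1 − P(present | H) for each absent lab result).
  location C: 0.255 × 0.78 × (1 − 0.67) = 0.065637
  location E: 0.143 × 0.61 × (1 − 0.11) = 0.077635
Odds(location C : location E) = 0.065637 / 0.077635 ≈ 0.845.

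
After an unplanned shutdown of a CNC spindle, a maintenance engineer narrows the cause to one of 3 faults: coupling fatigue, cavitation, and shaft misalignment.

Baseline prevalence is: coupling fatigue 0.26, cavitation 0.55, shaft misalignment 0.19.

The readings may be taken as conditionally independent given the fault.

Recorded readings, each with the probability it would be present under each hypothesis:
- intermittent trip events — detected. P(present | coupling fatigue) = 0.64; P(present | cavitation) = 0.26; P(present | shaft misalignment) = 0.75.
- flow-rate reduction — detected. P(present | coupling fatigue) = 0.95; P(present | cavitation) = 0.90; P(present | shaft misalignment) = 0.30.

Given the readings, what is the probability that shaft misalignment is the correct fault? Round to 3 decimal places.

By Bayes' rule with conditional independence, the unnormalized weight for each hypothesis is prior × ∏ likelihoods:
  coupling fatigue: 0.26 × 0.64 × 0.95 = 0.15808
  cavitation: 0.55 × 0.26 × 0.90 = 0.1287
  shaft misalignment: 0.19 × 0.75 × 0.30 = 0.04275
Normalizing constant Z = 0.15808 + 0.1287 + 0.04275 = 0.32953.
P(shaft misalignment | evidence) = 0.04275 / 0.32953 ≈ 0.130.

0.130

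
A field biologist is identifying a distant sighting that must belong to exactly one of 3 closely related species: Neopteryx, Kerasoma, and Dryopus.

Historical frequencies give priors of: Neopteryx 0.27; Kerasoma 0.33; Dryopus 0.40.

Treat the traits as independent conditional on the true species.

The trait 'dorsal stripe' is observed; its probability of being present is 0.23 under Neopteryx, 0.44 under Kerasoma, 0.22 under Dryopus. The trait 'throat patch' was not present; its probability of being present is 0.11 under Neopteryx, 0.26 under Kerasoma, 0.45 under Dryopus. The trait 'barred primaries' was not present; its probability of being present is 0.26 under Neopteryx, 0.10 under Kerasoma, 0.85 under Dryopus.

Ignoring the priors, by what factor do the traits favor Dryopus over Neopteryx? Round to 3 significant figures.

Take the product of per-trait likelihoods under each hypothesis (using 1 − P(present | H) for each absent trait), then divide.
  Dryopus: 0.22 × (1 − 0.45) × (1 − 0.85) = 0.01815
  Neopteryx: 0.23 × (1 − 0.11) × (1 − 0.26) = 0.15148
Bayes factor = 0.01815 / 0.15148 ≈ 0.120

0.120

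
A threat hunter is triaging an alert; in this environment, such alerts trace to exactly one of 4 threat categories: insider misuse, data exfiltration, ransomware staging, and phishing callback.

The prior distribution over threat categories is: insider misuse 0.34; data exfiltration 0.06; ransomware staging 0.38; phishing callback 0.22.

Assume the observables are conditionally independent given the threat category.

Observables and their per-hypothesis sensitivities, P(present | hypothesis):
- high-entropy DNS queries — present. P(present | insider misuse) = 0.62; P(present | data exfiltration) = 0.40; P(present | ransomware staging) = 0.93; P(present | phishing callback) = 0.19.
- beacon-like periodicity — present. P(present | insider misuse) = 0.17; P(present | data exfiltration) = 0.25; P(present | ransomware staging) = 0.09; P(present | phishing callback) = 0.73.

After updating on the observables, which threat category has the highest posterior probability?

insider misuse

By Bayes' rule with conditional independence, the unnormalized weight for each hypothesis is prior × ∏ likelihoods:
  insider misuse: 0.34 × 0.62 × 0.17 = 0.035836
  data exfiltration: 0.06 × 0.40 × 0.25 = 0.006
  ransomware staging: 0.38 × 0.93 × 0.09 = 0.031806
  phishing callback: 0.22 × 0.19 × 0.73 = 0.030514
The unnormalized weights sum to 0.10416.
P(insider misuse | evidence) ≈ 0.035836 / 0.10416 ≈ 0.344
P(data exfiltration | evidence) ≈ 0.006 / 0.10416 ≈ 0.058
P(ransomware staging | evidence) ≈ 0.031806 / 0.10416 ≈ 0.305
P(phishing callback | evidence) ≈ 0.030514 / 0.10416 ≈ 0.293
The largest is 0.344, so insider misuse is most probable.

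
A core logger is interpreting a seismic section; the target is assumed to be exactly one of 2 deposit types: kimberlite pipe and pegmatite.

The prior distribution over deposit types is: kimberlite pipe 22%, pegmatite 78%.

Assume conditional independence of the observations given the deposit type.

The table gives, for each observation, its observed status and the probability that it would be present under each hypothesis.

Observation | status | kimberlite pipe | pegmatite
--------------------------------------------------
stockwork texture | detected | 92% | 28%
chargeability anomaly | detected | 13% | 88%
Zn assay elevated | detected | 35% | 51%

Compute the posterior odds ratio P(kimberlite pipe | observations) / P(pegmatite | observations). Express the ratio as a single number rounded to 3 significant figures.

0.0940

Unnormalized posterior weight (prior times the observation likelihoods) for each of the two hypotheses:
  kimberlite pipe: 0.22 × 0.92 × 0.13 × 0.35 = 0.0092092
  pegmatite: 0.78 × 0.28 × 0.88 × 0.51 = 0.098018
Posterior odds = 0.0092092 / 0.098018 ≈ 0.0940.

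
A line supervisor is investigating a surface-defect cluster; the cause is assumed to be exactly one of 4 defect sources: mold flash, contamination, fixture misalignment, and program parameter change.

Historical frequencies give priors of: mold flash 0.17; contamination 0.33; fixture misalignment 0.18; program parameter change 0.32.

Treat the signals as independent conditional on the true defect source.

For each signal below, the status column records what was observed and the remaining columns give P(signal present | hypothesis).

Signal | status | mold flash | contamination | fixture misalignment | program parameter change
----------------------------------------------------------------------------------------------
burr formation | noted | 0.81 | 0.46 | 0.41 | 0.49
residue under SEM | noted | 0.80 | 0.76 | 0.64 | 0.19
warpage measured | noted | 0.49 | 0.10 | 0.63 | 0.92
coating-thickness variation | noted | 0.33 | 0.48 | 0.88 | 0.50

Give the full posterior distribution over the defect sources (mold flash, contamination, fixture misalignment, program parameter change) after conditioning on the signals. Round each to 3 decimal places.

0.282, 0.088, 0.414, 0.217

By Bayes' rule with conditional independence, the unnormalized weight for each hypothesis is prior × ∏ likelihoods:
  mold flash: 0.17 × 0.81 × 0.80 × 0.49 × 0.33 = 0.017813
  contamination: 0.33 × 0.46 × 0.76 × 0.10 × 0.48 = 0.0055377
  fixture misalignment: 0.18 × 0.41 × 0.64 × 0.63 × 0.88 = 0.026185
  program parameter change: 0.32 × 0.49 × 0.19 × 0.92 × 0.50 = 0.013704
Marginal likelihood of the evidence = 0.06324.
P(mold flash | evidence) = 0.017813 / 0.06324 ≈ 0.282
P(contamination | evidence) = 0.0055377 / 0.06324 ≈ 0.088
P(fixture misalignment | evidence) = 0.026185 / 0.06324 ≈ 0.414
P(program parameter change | evidence) = 0.013704 / 0.06324 ≈ 0.217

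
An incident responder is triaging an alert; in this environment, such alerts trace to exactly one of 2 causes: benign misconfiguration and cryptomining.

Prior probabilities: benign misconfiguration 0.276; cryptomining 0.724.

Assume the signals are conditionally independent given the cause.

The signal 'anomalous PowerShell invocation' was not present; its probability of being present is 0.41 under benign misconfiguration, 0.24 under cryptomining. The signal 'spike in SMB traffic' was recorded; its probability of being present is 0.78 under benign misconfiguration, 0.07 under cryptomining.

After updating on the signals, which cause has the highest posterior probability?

Multiply each prior by the joint likelihood of the signal pattern (using 1 − P(present | H) for each absent signal):
  benign misconfiguration: 0.276 × (1 − 0.41) × 0.78 = 0.12702
  cryptomining: 0.724 × (1 − 0.24) × 0.07 = 0.038517
Marginal likelihood of the evidence = 0.16553.
P(benign misconfiguration | evidence) ≈ 0.12702 / 0.16553 ≈ 0.767
P(cryptomining | evidence) ≈ 0.038517 / 0.16553 ≈ 0.233
The largest is 0.767, so benign misconfiguration is most probable.

benign misconfiguration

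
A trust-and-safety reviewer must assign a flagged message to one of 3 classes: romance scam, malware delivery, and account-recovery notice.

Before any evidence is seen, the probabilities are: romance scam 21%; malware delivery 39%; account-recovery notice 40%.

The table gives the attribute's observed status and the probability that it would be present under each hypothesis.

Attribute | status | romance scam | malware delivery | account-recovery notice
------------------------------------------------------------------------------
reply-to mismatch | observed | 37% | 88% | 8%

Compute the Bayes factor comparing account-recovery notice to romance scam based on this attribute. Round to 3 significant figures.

0.216

The Bayes factor is the ratio of the two likelihoods.
  account-recovery notice: 0.08
  romance scam: 0.37
Bayes factor = 0.08 / 0.37 ≈ 0.216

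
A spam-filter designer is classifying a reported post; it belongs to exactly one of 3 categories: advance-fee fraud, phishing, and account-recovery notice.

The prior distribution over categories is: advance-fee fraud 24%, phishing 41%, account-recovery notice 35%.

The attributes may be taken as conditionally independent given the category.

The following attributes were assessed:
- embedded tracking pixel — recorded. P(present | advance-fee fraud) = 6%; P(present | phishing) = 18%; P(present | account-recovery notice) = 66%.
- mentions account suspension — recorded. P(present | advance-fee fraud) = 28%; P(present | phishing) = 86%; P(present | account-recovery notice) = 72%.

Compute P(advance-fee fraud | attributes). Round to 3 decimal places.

0.017

Multiply each prior by the joint likelihood of the attribute pattern:
  advance-fee fraud: 0.24 × 0.06 × 0.28 = 0.004032
  phishing: 0.41 × 0.18 × 0.86 = 0.063468
  account-recovery notice: 0.35 × 0.66 × 0.72 = 0.16632
The unnormalized weights sum to 0.23382.
P(advance-fee fraud | evidence) = 0.004032 / 0.23382 ≈ 0.017.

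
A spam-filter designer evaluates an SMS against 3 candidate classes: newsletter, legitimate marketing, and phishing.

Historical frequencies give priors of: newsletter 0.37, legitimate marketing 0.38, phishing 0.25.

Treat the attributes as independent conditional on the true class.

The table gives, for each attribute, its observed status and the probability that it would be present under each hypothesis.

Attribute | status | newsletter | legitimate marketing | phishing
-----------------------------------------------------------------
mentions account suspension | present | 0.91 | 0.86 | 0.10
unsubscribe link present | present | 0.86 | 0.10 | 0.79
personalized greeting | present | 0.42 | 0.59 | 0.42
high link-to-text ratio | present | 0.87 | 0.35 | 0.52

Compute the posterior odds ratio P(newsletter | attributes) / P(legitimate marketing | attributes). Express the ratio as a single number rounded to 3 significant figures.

15.7

Unnormalized posterior weight (prior times the attribute likelihoods) for each of the two hypotheses:
  newsletter: 0.37 × 0.91 × 0.86 × 0.42 × 0.87 = 0.10581
  legitimate marketing: 0.38 × 0.86 × 0.10 × 0.59 × 0.35 = 0.0067484
Odds(newsletter : legitimate marketing) = 0.10581 / 0.0067484 ≈ 15.7.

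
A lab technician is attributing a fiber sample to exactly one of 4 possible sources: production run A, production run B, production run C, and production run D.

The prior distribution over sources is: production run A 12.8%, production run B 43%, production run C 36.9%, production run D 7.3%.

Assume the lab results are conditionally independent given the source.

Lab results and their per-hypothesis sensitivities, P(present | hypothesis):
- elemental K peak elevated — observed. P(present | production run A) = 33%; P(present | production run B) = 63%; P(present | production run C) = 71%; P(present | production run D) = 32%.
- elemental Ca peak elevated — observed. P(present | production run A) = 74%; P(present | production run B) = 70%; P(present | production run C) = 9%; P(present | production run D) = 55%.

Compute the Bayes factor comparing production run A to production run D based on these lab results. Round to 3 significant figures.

1.39

Joint likelihood of the lab result pattern under each hypothesis:
  production run A: 0.33 × 0.74 = 0.2442
  production run D: 0.32 × 0.55 = 0.176
Bayes factor = 0.2442 / 0.176 ≈ 1.39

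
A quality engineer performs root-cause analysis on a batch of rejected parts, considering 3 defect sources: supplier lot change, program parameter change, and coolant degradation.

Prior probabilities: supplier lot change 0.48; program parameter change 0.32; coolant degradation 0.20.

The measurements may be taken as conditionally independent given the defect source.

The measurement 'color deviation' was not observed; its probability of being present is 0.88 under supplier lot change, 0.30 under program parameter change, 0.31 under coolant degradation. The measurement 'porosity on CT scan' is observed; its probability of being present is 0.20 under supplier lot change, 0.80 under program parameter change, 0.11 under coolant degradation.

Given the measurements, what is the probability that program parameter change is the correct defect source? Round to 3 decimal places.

For each hypothesis, the unnormalized posterior weight is prior × product of the measurement likelihoods (using 1 − P(present | H) for each absent measurement):
  supplier lot change: 0.48 × (1 − 0.88) × 0.20 = 0.01152
  program parameter change: 0.32 × (1 − 0.30) × 0.80 = 0.1792
  coolant degradation: 0.20 × (1 − 0.31) × 0.11 = 0.01518
Marginal likelihood of the evidence = 0.2059.
P(program parameter change | evidence) = 0.1792 / 0.2059 ≈ 0.870.

0.870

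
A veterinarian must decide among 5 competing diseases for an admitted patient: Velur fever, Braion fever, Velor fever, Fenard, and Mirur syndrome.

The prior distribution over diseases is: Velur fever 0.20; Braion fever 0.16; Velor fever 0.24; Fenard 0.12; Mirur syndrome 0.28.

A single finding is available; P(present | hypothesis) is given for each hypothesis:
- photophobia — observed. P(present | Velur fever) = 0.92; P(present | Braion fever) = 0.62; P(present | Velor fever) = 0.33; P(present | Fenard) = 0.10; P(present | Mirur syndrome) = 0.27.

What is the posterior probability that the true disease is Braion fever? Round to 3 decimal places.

0.220

By Bayes' rule, the unnormalized weight for each hypothesis is prior × likelihood:
  Velur fever: 0.20 × 0.92 = 0.184
  Braion fever: 0.16 × 0.62 = 0.0992
  Velor fever: 0.24 × 0.33 = 0.0792
  Fenard: 0.12 × 0.10 = 0.012
  Mirur syndrome: 0.28 × 0.27 = 0.0756
Normalizing constant Z = 0.184 + 0.0992 + 0.0792 + 0.012 + 0.0756 = 0.45.
P(Braion fever | evidence) = 0.0992 / 0.45 ≈ 0.220.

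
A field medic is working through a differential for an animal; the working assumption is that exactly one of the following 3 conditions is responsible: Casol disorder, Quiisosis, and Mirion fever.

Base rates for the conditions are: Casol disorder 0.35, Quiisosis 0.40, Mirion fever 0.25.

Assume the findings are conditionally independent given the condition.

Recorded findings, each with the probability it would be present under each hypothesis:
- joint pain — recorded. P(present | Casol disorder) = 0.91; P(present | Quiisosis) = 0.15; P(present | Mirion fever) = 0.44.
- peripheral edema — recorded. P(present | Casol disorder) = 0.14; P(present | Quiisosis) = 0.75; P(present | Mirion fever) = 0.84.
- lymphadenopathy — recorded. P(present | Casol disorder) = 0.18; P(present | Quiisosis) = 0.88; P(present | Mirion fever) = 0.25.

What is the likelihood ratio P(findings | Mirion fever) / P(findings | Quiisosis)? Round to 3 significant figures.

Take the product of per-finding likelihoods under each hypothesis, then divide.
  Mirion fever: 0.44 × 0.84 × 0.25 = 0.0924
  Quiisosis: 0.15 × 0.75 × 0.88 = 0.099
Bayes factor = 0.0924 / 0.099 ≈ 0.933

0.933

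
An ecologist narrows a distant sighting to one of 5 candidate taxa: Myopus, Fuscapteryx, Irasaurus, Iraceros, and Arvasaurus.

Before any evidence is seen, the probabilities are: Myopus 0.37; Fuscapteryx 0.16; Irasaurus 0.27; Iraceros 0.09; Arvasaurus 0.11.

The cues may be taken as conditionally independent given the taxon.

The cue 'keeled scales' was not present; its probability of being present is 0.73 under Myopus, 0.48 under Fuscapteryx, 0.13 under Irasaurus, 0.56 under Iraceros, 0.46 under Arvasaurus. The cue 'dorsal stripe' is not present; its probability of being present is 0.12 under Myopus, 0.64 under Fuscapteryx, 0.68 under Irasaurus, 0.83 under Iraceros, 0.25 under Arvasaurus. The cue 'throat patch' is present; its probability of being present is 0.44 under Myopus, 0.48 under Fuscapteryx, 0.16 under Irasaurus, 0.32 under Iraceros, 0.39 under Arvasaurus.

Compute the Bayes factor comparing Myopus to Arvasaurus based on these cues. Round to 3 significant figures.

Take the product of per-cue likelihoods under each hypothesis (using 1 − P(present | H) for each absent cue), then divide.
  Myopus: (1 − 0.73) × (1 − 0.12) × 0.44 = 0.10454
  Arvasaurus: (1 − 0.46) × (1 − 0.25) × 0.39 = 0.15795
Bayes factor = 0.10454 / 0.15795 ≈ 0.662

0.662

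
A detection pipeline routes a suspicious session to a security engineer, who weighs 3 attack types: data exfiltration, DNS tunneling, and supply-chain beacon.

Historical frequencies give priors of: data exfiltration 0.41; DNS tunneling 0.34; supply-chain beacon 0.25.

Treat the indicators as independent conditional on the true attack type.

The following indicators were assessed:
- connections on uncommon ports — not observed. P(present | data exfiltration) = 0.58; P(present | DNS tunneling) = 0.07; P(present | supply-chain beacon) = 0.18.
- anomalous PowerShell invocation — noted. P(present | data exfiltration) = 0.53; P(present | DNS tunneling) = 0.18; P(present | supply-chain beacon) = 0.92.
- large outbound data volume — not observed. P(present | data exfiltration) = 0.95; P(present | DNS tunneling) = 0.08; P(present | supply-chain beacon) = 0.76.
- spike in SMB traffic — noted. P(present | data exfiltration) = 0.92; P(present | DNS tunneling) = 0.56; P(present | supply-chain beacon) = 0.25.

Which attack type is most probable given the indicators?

Multiply each prior by the joint likelihood of the indicator pattern (using 1 − P(present | H) for each absent indicator):
  data exfiltration: 0.41 × (1 − 0.58) × 0.53 × (1 − 0.95) × 0.92 = 0.0041982
  DNS tunneling: 0.34 × (1 − 0.07) × 0.18 × (1 − 0.08) × 0.56 = 0.029323
  supply-chain beacon: 0.25 × (1 − 0.18) × 0.92 × (1 − 0.76) × 0.25 = 0.011316
Normalizing constant Z = 0.0041982 + 0.029323 + 0.011316 = 0.044837.
P(data exfiltration | evidence) ≈ 0.0041982 / 0.044837 ≈ 0.094
P(DNS tunneling | evidence) ≈ 0.029323 / 0.044837 ≈ 0.654
P(supply-chain beacon | evidence) ≈ 0.011316 / 0.044837 ≈ 0.252
The largest is 0.654, so DNS tunneling is most probable.

DNS tunneling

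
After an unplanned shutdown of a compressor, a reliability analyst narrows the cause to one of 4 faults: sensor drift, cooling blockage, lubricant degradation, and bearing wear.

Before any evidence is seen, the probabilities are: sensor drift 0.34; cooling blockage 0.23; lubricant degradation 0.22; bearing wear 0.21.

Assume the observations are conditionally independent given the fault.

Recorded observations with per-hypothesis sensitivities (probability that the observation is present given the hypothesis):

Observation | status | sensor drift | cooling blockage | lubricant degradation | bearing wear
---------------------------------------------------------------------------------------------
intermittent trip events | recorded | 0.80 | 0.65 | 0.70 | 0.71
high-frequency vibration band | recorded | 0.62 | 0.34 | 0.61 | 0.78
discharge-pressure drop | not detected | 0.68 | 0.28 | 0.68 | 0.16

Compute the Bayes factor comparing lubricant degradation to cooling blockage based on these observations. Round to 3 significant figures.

0.859

Take the product of per-observation likelihoods under each hypothesis (using 1 − P(present | H) for each absent observation), then divide.
  lubricant degradation: 0.70 × 0.61 × (1 − 0.68) = 0.13664
  cooling blockage: 0.65 × 0.34 × (1 − 0.28) = 0.15912
Bayes factor = 0.13664 / 0.15912 ≈ 0.859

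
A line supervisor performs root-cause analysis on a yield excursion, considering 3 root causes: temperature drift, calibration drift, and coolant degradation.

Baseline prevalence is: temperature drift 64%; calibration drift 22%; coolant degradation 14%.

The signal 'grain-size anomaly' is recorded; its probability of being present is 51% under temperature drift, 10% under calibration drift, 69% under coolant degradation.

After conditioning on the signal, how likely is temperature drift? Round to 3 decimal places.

0.733

By Bayes' rule, the unnormalized weight for each hypothesis is prior × likelihood:
  temperature drift: 0.64 × 0.51 = 0.3264
  calibration drift: 0.22 × 0.10 = 0.022
  coolant degradation: 0.14 × 0.69 = 0.0966
The unnormalized weights sum to 0.445.
P(temperature drift | evidence) = 0.3264 / 0.445 ≈ 0.733.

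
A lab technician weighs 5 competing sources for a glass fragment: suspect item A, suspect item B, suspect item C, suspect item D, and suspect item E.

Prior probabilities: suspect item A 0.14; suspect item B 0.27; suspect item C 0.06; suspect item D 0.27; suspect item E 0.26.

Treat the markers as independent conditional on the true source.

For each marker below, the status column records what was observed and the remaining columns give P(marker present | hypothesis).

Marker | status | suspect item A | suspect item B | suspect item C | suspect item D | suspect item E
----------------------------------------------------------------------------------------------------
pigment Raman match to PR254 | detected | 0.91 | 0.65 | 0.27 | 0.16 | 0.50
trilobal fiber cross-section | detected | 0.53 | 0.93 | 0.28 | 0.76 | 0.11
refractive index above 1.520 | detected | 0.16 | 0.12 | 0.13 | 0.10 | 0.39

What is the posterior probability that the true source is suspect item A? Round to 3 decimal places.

By Bayes' rule with conditional independence, the unnormalized weight for each hypothesis is prior × ∏ likelihoods:
  suspect item A: 0.14 × 0.91 × 0.53 × 0.16 = 0.010804
  suspect item B: 0.27 × 0.65 × 0.93 × 0.12 = 0.019586
  suspect item C: 0.06 × 0.27 × 0.28 × 0.13 = 0.00058968
  suspect item D: 0.27 × 0.16 × 0.76 × 0.10 = 0.0032832
  suspect item E: 0.26 × 0.50 × 0.11 × 0.39 = 0.005577
Marginal likelihood of the evidence = 0.039839.
P(suspect item A | evidence) = 0.010804 / 0.039839 ≈ 0.271.

0.271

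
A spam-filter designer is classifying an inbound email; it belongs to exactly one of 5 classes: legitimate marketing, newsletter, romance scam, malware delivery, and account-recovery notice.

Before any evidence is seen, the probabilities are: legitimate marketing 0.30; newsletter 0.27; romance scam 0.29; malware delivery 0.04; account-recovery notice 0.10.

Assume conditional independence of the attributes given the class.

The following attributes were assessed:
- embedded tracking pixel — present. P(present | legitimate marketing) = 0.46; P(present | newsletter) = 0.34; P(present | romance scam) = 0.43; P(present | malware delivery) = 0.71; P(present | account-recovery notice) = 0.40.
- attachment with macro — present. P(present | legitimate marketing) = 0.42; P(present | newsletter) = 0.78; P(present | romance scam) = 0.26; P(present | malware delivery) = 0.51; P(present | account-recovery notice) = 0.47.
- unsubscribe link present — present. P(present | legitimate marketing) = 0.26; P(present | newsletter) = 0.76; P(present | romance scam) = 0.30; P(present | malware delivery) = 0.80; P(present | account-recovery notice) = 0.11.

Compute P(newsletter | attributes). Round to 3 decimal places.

By Bayes' rule with conditional independence, the unnormalized weight for each hypothesis is prior × ∏ likelihoods:
  legitimate marketing: 0.30 × 0.46 × 0.42 × 0.26 = 0.01507
  newsletter: 0.27 × 0.34 × 0.78 × 0.76 = 0.054419
  romance scam: 0.29 × 0.43 × 0.26 × 0.30 = 0.0097266
  malware delivery: 0.04 × 0.71 × 0.51 × 0.80 = 0.011587
  account-recovery notice: 0.10 × 0.40 × 0.47 × 0.11 = 0.002068
Normalizing constant Z = 0.01507 + 0.054419 + 0.0097266 + 0.011587 + 0.002068 = 0.09287.
P(newsletter | evidence) = 0.054419 / 0.09287 ≈ 0.586.

0.586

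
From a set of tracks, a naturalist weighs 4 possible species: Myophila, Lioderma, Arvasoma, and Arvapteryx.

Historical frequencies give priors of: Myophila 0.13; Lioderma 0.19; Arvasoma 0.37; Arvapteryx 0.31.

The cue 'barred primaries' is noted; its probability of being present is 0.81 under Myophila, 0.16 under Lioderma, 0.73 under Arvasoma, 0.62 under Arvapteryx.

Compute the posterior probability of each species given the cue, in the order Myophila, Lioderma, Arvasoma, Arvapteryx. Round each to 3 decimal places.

For each hypothesis, the unnormalized posterior weight is prior × likelihood:
  Myophila: 0.13 × 0.81 = 0.1053
  Lioderma: 0.19 × 0.16 = 0.0304
  Arvasoma: 0.37 × 0.73 = 0.2701
  Arvapteryx: 0.31 × 0.62 = 0.1922
Marginal likelihood of the evidence = 0.598.
P(Myophila | evidence) = 0.1053 / 0.598 ≈ 0.176
P(Lioderma | evidence) = 0.0304 / 0.598 ≈ 0.051
P(Arvasoma | evidence) = 0.2701 / 0.598 ≈ 0.452
P(Arvapteryx | evidence) = 0.1922 / 0.598 ≈ 0.321

0.176, 0.051, 0.452, 0.321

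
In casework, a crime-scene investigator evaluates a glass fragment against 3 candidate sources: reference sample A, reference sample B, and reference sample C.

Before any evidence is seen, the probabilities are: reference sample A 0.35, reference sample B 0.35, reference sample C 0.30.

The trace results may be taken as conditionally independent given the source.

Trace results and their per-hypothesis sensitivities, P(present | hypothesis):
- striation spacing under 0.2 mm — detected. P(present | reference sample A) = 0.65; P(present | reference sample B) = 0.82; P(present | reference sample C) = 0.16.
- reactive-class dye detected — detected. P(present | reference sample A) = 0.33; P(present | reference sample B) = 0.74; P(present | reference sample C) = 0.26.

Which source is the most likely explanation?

reference sample B

By Bayes' rule with conditional independence, the unnormalized weight for each hypothesis is prior × ∏ likelihoods:
  reference sample A: 0.35 × 0.65 × 0.33 = 0.075075
  reference sample B: 0.35 × 0.82 × 0.74 = 0.21238
  reference sample C: 0.30 × 0.16 × 0.26 = 0.01248
Marginal likelihood of the evidence = 0.29994.
P(reference sample A | evidence) ≈ 0.075075 / 0.29994 ≈ 0.250
P(reference sample B | evidence) ≈ 0.21238 / 0.29994 ≈ 0.708
P(reference sample C | evidence) ≈ 0.01248 / 0.29994 ≈ 0.042
The largest is 0.708, so reference sample B is most probable.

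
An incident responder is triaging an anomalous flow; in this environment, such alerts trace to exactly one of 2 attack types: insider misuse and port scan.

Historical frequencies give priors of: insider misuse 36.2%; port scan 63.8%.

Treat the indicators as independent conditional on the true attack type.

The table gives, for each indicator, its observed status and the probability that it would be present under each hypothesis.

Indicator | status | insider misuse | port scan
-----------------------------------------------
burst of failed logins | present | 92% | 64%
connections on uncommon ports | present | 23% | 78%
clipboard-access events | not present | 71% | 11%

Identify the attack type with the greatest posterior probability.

Multiply each prior by the joint likelihood of the indicator pattern (using 1 − P(present | H) for each absent indicator):
  insider misuse: 0.362 × 0.92 × 0.23 × (1 − 0.71) = 0.022214
  port scan: 0.638 × 0.64 × 0.78 × (1 − 0.11) = 0.28346
Marginal likelihood of the evidence = 0.30567.
P(insider misuse | evidence) ≈ 0.022214 / 0.30567 ≈ 0.073
P(port scan | evidence) ≈ 0.28346 / 0.30567 ≈ 0.927
The largest is 0.927, so port scan is most probable.

port scan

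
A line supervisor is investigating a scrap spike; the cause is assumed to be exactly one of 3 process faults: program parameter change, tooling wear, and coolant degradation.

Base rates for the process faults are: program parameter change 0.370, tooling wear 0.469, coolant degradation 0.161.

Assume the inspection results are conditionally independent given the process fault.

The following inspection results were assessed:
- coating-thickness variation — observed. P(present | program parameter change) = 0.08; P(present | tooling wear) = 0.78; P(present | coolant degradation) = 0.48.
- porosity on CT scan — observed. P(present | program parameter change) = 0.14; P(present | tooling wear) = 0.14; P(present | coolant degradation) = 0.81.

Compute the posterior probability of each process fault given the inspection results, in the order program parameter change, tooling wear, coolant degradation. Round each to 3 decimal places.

0.035, 0.434, 0.531

Multiply each prior by the joint likelihood of the inspection result pattern:
  program parameter change: 0.370 × 0.08 × 0.14 = 0.004144
  tooling wear: 0.469 × 0.78 × 0.14 = 0.051215
  coolant degradation: 0.161 × 0.48 × 0.81 = 0.062597
Marginal likelihood of the evidence = 0.11796.
P(program parameter change | evidence) = 0.004144 / 0.11796 ≈ 0.035
P(tooling wear | evidence) = 0.051215 / 0.11796 ≈ 0.434
P(coolant degradation | evidence) = 0.062597 / 0.11796 ≈ 0.531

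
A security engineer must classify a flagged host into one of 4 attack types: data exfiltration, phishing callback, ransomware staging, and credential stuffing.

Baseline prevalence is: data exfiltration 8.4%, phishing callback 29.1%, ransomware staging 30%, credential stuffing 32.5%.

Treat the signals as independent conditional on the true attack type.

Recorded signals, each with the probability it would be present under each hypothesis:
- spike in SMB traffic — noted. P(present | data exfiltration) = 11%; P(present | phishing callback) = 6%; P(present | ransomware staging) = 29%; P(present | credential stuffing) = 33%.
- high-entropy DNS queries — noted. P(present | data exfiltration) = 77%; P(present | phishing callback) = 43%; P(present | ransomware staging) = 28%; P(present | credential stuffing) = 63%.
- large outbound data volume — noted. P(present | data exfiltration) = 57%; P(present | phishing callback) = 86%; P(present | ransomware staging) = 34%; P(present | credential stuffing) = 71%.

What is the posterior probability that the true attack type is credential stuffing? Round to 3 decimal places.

0.719

By Bayes' rule with conditional independence, the unnormalized weight for each hypothesis is prior × ∏ likelihoods:
  data exfiltration: 0.084 × 0.11 × 0.77 × 0.57 = 0.0040554
  phishing callback: 0.291 × 0.06 × 0.43 × 0.86 = 0.0064567
  ransomware staging: 0.300 × 0.29 × 0.28 × 0.34 = 0.0082824
  credential stuffing: 0.325 × 0.33 × 0.63 × 0.71 = 0.047973
Normalizing constant Z = 0.0040554 + 0.0064567 + 0.0082824 + 0.047973 = 0.066767.
P(credential stuffing | evidence) = 0.047973 / 0.066767 ≈ 0.719.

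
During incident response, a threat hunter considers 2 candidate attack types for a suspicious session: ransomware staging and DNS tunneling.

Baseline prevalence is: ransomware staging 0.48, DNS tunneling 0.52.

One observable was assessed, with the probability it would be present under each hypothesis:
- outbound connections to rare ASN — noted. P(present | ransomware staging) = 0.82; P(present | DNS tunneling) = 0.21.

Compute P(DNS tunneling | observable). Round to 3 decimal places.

For each hypothesis, the unnormalized posterior weight is prior × likelihood:
  ransomware staging: 0.48 × 0.82 = 0.3936
  DNS tunneling: 0.52 × 0.21 = 0.1092
The unnormalized weights sum to 0.5028.
P(DNS tunneling | evidence) = 0.1092 / 0.5028 ≈ 0.217.

0.217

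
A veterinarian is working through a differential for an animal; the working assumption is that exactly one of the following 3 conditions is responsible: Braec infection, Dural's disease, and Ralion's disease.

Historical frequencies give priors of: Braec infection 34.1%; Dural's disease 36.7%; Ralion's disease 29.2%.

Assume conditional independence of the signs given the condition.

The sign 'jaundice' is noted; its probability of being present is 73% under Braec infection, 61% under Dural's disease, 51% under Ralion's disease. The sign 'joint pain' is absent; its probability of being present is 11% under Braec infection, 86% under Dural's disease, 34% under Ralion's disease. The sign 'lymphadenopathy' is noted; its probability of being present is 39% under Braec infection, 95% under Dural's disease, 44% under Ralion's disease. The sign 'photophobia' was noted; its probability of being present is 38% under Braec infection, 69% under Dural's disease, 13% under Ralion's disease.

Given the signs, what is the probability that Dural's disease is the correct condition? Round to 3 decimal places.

0.348

For each hypothesis, the unnormalized posterior weight is prior × product of the sign likelihoods (using 1 − P(present | H) for each absent sign):
  Braec infection: 0.341 × 0.73 × (1 − 0.11) × 0.39 × 0.38 = 0.032833
  Dural's disease: 0.367 × 0.61 × (1 − 0.86) × 0.95 × 0.69 = 0.020545
  Ralion's disease: 0.292 × 0.51 × (1 − 0.34) × 0.44 × 0.13 = 0.005622
The unnormalized weights sum to 0.059.
P(Dural's disease | evidence) = 0.020545 / 0.059 ≈ 0.348.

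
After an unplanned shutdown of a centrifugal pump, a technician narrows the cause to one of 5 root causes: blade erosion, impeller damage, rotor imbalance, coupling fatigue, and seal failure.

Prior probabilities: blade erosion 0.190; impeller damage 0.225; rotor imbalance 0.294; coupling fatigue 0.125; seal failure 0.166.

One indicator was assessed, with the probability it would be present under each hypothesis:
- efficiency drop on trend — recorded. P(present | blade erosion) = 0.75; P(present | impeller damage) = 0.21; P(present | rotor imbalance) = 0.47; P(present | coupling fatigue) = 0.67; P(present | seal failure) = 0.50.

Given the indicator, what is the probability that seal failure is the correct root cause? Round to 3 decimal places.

0.168

For each hypothesis, the unnormalized posterior weight is prior × likelihood:
  blade erosion: 0.190 × 0.75 = 0.1425
  impeller damage: 0.225 × 0.21 = 0.04725
  rotor imbalance: 0.294 × 0.47 = 0.13818
  coupling fatigue: 0.125 × 0.67 = 0.08375
  seal failure: 0.166 × 0.50 = 0.083
Marginal likelihood of the evidence = 0.49468.
P(seal failure | evidence) = 0.083 / 0.49468 ≈ 0.168.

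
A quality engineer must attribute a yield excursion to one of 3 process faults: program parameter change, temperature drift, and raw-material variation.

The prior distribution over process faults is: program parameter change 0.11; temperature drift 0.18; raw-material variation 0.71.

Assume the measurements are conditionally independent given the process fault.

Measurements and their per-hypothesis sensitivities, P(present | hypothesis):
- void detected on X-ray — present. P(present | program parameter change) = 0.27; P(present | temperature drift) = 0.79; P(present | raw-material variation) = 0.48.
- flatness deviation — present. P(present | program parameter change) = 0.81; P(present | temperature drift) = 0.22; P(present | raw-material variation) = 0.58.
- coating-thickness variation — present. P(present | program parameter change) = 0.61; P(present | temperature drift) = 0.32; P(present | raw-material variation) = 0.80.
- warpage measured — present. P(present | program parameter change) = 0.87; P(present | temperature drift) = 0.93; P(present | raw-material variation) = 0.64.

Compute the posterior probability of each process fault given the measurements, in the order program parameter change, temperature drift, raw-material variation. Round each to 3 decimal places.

For each hypothesis, the unnormalized posterior weight is prior × product of the measurement likelihoods:
  program parameter change: 0.11 × 0.27 × 0.81 × 0.61 × 0.87 = 0.012767
  temperature drift: 0.18 × 0.79 × 0.22 × 0.32 × 0.93 = 0.0093101
  raw-material variation: 0.71 × 0.48 × 0.58 × 0.80 × 0.64 = 0.1012
Normalizing constant Z = 0.012767 + 0.0093101 + 0.1012 = 0.12328.
P(program parameter change | evidence) = 0.012767 / 0.12328 ≈ 0.104
P(temperature drift | evidence) = 0.0093101 / 0.12328 ≈ 0.076
P(raw-material variation | evidence) = 0.1012 / 0.12328 ≈ 0.821

0.104, 0.076, 0.821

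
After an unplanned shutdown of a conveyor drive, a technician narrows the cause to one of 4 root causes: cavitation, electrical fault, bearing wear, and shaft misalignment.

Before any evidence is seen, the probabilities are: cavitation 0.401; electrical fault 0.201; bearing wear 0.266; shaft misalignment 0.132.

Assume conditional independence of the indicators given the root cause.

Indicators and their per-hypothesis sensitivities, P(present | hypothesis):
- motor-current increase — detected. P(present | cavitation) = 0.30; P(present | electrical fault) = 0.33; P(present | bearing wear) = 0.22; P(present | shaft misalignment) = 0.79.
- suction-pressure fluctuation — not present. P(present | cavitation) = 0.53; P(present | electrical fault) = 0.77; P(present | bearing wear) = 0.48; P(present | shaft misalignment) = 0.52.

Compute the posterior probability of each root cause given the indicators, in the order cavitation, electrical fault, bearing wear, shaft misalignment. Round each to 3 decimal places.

By Bayes' rule with conditional independence, the unnormalized weight for each hypothesis is prior × ∏ likelihoods (using 1 − P(present | H) for each absent indicator):
  cavitation: 0.401 × 0.30 × (1 − 0.53) = 0.056541
  electrical fault: 0.201 × 0.33 × (1 − 0.77) = 0.015256
  bearing wear: 0.266 × 0.22 × (1 − 0.48) = 0.03043
  shaft misalignment: 0.132 × 0.79 × (1 − 0.52) = 0.050054
Normalizing constant Z = 0.056541 + 0.015256 + 0.03043 + 0.050054 = 0.15228.
P(cavitation | evidence) = 0.056541 / 0.15228 ≈ 0.371
P(electrical fault | evidence) = 0.015256 / 0.15228 ≈ 0.100
P(bearing wear | evidence) = 0.03043 / 0.15228 ≈ 0.200
P(shaft misalignment | evidence) = 0.050054 / 0.15228 ≈ 0.329

0.371, 0.100, 0.200, 0.329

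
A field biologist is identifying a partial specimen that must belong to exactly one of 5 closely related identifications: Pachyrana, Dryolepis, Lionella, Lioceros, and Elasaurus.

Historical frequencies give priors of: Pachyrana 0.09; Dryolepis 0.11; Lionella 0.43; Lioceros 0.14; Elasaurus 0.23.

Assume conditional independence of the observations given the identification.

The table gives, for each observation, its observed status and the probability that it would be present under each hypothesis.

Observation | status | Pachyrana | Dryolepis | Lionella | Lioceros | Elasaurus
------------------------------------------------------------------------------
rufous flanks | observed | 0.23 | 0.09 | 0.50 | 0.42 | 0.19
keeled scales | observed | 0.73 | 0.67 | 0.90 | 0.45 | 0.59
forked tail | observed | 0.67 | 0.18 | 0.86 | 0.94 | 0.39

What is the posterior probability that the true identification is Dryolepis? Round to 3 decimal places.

Multiply each prior by the joint likelihood of the evidence pattern:
  Pachyrana: 0.09 × 0.23 × 0.73 × 0.67 = 0.010124
  Dryolepis: 0.11 × 0.09 × 0.67 × 0.18 = 0.0011939
  Lionella: 0.43 × 0.50 × 0.90 × 0.86 = 0.16641
  Lioceros: 0.14 × 0.42 × 0.45 × 0.94 = 0.024872
  Elasaurus: 0.23 × 0.19 × 0.59 × 0.39 = 0.010055
The unnormalized weights sum to 0.21266.
P(Dryolepis | evidence) = 0.0011939 / 0.21266 ≈ 0.006.

0.006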